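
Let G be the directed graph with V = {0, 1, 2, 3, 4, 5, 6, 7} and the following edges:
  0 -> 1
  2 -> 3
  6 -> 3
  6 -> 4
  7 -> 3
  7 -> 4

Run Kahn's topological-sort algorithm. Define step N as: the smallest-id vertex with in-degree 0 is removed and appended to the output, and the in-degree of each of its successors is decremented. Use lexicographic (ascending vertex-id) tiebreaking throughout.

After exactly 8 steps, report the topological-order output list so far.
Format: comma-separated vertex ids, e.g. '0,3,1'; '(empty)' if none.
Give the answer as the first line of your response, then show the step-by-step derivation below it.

0,1,2,5,6,7,3,4

step 1: output 0; order=[0]; indeg=(0,0,0,3,2,0,0,0)
step 2: output 1; order=[0,1]; indeg=(0,0,0,3,2,0,0,0)
step 3: output 2; order=[0,1,2]; indeg=(0,0,0,2,2,0,0,0)
step 4: output 5; order=[0,1,2,5]; indeg=(0,0,0,2,2,0,0,0)
step 5: output 6; order=[0,1,2,5,6]; indeg=(0,0,0,1,1,0,0,0)
step 6: output 7; order=[0,1,2,5,6,7]; indeg=(0,0,0,0,0,0,0,0)
step 7: output 3; order=[0,1,2,5,6,7,3]; indeg=(0,0,0,0,0,0,0,0)
step 8: output 4; order=[0,1,2,5,6,7,3,4]; indeg=(0,0,0,0,0,0,0,0)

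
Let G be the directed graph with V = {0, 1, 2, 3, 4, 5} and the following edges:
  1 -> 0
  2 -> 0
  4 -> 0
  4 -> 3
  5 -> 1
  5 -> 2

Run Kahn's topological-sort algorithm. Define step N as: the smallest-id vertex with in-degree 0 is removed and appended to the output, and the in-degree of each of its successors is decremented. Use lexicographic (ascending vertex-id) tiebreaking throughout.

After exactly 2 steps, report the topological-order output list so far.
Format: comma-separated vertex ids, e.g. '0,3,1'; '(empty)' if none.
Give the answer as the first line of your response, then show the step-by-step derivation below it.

4,3

step 1: output 4; order=[4]; indeg=(2,1,1,0,0,0)
step 2: output 3; order=[4,3]; indeg=(2,1,1,0,0,0)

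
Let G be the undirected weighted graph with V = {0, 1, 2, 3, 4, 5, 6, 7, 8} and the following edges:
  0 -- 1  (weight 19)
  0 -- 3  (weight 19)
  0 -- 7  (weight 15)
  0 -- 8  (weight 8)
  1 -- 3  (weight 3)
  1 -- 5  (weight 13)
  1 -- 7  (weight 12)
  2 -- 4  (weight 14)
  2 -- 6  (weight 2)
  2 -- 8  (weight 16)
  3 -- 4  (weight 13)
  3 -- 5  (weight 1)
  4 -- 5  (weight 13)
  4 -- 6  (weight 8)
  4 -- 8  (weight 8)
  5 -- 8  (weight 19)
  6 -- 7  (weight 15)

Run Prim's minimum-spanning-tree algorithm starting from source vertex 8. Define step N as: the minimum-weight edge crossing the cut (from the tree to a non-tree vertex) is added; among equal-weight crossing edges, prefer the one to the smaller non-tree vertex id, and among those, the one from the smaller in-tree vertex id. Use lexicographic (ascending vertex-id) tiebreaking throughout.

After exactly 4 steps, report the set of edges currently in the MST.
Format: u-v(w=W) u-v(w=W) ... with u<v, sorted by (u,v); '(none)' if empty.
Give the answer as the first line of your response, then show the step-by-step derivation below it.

0-8(w=8) 2-6(w=2) 4-6(w=8) 4-8(w=8)

step 1: add edge 0-8 (w=8); MST = {0-8(w=8)}
step 2: add edge 4-8 (w=8); MST = {0-8(w=8) 4-8(w=8)}
step 3: add edge 4-6 (w=8); MST = {0-8(w=8) 4-6(w=8) 4-8(w=8)}
step 4: add edge 2-6 (w=2); MST = {0-8(w=8) 2-6(w=2) 4-6(w=8) 4-8(w=8)}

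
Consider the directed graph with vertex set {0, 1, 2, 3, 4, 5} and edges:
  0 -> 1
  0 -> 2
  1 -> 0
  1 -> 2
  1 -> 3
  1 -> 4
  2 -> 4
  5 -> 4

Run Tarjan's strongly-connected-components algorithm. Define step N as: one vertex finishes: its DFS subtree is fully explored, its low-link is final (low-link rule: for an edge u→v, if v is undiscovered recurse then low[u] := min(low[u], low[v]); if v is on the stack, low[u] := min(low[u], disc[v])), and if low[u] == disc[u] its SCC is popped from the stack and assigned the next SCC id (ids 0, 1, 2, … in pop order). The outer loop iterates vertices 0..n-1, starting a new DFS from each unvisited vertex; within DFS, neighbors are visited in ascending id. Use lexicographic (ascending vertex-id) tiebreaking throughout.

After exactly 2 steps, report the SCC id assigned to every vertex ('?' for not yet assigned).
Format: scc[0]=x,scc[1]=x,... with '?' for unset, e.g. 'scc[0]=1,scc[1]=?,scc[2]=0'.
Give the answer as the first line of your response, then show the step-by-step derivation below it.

scc[0]=?,scc[1]=?,scc[2]=1,scc[3]=?,scc[4]=0,scc[5]=?

step 1: low=(low[0]=0,low[1]=0,low[2]=2,low[3]=?,low[4]=3,low[5]=?); scc=(scc[0]=?,scc[1]=?,scc[2]=?,scc[3]=?,scc[4]=0,scc[5]=?)
step 2: low=(low[0]=0,low[1]=0,low[2]=2,low[3]=?,low[4]=3,low[5]=?); scc=(scc[0]=?,scc[1]=?,scc[2]=1,scc[3]=?,scc[4]=0,scc[5]=?)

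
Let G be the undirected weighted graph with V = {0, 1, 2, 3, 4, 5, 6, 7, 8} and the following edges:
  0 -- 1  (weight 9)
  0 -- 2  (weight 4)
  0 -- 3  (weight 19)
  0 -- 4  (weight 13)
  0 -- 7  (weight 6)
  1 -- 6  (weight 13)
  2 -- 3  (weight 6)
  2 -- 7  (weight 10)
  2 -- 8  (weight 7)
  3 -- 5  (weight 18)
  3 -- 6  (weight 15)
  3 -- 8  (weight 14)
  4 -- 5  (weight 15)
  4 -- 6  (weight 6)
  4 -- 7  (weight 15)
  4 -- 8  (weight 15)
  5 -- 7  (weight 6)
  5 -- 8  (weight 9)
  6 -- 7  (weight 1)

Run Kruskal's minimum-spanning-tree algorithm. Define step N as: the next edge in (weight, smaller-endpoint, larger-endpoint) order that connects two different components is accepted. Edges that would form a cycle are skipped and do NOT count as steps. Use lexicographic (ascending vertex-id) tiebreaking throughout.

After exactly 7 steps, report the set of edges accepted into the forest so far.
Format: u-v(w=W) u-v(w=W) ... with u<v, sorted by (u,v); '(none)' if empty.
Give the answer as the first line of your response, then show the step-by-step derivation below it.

0-2(w=4) 0-7(w=6) 2-3(w=6) 2-8(w=7) 4-6(w=6) 5-7(w=6) 6-7(w=1)

step 1: add edge 6-7 (w=1); MST = {6-7(w=1)}
step 2: add edge 0-2 (w=4); MST = {0-2(w=4) 6-7(w=1)}
step 3: add edge 0-7 (w=6); MST = {0-2(w=4) 0-7(w=6) 6-7(w=1)}
step 4: add edge 2-3 (w=6); MST = {0-2(w=4) 0-7(w=6) 2-3(w=6) 6-7(w=1)}
step 5: add edge 4-6 (w=6); MST = {0-2(w=4) 0-7(w=6) 2-3(w=6) 4-6(w=6) 6-7(w=1)}
step 6: add edge 5-7 (w=6); MST = {0-2(w=4) 0-7(w=6) 2-3(w=6) 4-6(w=6) 5-7(w=6) 6-7(w=1)}
step 7: add edge 2-8 (w=7); MST = {0-2(w=4) 0-7(w=6) 2-3(w=6) 2-8(w=7) 4-6(w=6) 5-7(w=6) 6-7(w=1)}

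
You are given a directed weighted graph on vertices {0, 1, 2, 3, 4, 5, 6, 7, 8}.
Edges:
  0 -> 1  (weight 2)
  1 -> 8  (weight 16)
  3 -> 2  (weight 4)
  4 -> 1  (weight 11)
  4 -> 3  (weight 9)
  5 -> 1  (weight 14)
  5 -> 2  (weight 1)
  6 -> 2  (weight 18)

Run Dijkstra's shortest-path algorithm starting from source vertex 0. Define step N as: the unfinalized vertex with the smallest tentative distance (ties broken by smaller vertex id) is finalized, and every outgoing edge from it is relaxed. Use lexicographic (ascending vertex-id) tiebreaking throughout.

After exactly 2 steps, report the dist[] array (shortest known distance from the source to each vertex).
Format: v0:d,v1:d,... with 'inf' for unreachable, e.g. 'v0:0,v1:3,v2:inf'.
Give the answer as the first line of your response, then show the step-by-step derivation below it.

v0:0,v1:2,v2:inf,v3:inf,v4:inf,v5:inf,v6:inf,v7:inf,v8:18

step 1: dist = v0:0,v1:2,v2:inf,v3:inf,v4:inf,v5:inf,v6:inf,v7:inf,v8:inf
step 2: dist = v0:0,v1:2,v2:inf,v3:inf,v4:inf,v5:inf,v6:inf,v7:inf,v8:18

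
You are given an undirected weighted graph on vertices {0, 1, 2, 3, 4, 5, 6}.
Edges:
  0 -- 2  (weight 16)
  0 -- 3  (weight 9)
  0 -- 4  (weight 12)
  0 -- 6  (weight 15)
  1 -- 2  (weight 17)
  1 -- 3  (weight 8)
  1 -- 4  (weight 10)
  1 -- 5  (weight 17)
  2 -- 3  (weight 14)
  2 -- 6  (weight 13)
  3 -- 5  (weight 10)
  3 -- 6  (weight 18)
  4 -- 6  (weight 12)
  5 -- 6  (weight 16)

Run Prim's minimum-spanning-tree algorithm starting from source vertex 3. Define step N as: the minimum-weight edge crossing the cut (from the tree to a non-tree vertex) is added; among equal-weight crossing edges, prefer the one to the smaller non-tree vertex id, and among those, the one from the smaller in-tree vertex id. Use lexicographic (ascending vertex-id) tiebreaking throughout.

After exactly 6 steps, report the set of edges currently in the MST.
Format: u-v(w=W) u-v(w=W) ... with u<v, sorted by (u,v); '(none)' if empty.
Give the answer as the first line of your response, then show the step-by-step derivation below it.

0-3(w=9) 1-3(w=8) 1-4(w=10) 2-6(w=13) 3-5(w=10) 4-6(w=12)

step 1: add edge 1-3 (w=8); MST = {1-3(w=8)}
step 2: add edge 0-3 (w=9); MST = {0-3(w=9) 1-3(w=8)}
step 3: add edge 1-4 (w=10); MST = {0-3(w=9) 1-3(w=8) 1-4(w=10)}
step 4: add edge 3-5 (w=10); MST = {0-3(w=9) 1-3(w=8) 1-4(w=10) 3-5(w=10)}
step 5: add edge 4-6 (w=12); MST = {0-3(w=9) 1-3(w=8) 1-4(w=10) 3-5(w=10) 4-6(w=12)}
step 6: add edge 2-6 (w=13); MST = {0-3(w=9) 1-3(w=8) 1-4(w=10) 2-6(w=13) 3-5(w=10) 4-6(w=12)}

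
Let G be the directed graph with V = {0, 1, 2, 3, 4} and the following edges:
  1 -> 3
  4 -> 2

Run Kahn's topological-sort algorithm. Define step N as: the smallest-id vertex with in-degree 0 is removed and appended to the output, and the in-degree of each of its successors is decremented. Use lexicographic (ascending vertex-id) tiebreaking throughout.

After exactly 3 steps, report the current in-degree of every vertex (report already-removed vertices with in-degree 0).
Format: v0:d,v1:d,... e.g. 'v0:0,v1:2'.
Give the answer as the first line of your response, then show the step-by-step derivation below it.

v0:0,v1:0,v2:1,v3:0,v4:0

step 1: output 0; order=[0]; indeg=(0,0,1,1,0)
step 2: output 1; order=[0,1]; indeg=(0,0,1,0,0)
step 3: output 3; order=[0,1,3]; indeg=(0,0,1,0,0)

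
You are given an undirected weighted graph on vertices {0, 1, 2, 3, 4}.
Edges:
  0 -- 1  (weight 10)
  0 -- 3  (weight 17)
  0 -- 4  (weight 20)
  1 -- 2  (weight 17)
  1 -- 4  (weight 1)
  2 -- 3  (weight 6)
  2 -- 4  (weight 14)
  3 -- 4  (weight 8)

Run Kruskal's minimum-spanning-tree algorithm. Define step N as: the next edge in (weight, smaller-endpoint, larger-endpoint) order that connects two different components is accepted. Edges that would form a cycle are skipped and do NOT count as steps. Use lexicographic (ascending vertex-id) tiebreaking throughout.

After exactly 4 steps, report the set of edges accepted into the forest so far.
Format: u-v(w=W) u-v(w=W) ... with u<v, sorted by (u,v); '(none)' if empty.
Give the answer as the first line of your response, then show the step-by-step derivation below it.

0-1(w=10) 1-4(w=1) 2-3(w=6) 3-4(w=8)

step 1: add edge 1-4 (w=1); MST = {1-4(w=1)}
step 2: add edge 2-3 (w=6); MST = {1-4(w=1) 2-3(w=6)}
step 3: add edge 3-4 (w=8); MST = {1-4(w=1) 2-3(w=6) 3-4(w=8)}
step 4: add edge 0-1 (w=10); MST = {0-1(w=10) 1-4(w=1) 2-3(w=6) 3-4(w=8)}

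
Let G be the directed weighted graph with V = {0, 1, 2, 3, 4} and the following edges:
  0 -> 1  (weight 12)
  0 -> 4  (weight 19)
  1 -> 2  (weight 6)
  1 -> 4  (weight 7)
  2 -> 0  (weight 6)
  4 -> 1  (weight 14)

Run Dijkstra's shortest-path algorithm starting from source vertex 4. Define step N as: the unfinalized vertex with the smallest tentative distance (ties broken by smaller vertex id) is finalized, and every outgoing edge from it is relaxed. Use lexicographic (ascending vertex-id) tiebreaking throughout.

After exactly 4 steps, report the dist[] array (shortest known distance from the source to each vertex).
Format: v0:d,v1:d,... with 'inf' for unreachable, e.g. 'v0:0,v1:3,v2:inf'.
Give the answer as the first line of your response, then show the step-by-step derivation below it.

v0:26,v1:14,v2:20,v3:inf,v4:0

step 1: dist = v0:inf,v1:14,v2:inf,v3:inf,v4:0
step 2: dist = v0:inf,v1:14,v2:20,v3:inf,v4:0
step 3: dist = v0:26,v1:14,v2:20,v3:inf,v4:0
step 4: dist = v0:26,v1:14,v2:20,v3:inf,v4:0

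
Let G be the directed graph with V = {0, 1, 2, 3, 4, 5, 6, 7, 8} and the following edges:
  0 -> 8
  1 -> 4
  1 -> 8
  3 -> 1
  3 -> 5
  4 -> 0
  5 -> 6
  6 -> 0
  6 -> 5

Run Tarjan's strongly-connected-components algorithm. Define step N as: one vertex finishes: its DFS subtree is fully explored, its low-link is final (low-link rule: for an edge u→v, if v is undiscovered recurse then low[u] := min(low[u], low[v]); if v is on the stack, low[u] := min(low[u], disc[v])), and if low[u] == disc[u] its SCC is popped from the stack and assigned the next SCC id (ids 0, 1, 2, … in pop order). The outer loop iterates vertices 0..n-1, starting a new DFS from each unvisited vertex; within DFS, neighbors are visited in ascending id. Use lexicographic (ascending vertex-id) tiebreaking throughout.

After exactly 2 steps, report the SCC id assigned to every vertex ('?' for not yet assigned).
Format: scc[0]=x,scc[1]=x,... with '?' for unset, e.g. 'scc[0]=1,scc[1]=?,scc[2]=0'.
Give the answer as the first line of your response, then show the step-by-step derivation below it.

scc[0]=1,scc[1]=?,scc[2]=?,scc[3]=?,scc[4]=?,scc[5]=?,scc[6]=?,scc[7]=?,scc[8]=0

step 1: low=(low[0]=0,low[1]=?,low[2]=?,low[3]=?,low[4]=?,low[5]=?,low[6]=?,low[7]=?,low[8]=1); scc=(scc[0]=?,scc[1]=?,scc[2]=?,scc[3]=?,scc[4]=?,scc[5]=?,scc[6]=?,scc[7]=?,scc[8]=0)
step 2: low=(low[0]=0,low[1]=?,low[2]=?,low[3]=?,low[4]=?,low[5]=?,low[6]=?,low[7]=?,low[8]=1); scc=(scc[0]=1,scc[1]=?,scc[2]=?,scc[3]=?,scc[4]=?,scc[5]=?,scc[6]=?,scc[7]=?,scc[8]=0)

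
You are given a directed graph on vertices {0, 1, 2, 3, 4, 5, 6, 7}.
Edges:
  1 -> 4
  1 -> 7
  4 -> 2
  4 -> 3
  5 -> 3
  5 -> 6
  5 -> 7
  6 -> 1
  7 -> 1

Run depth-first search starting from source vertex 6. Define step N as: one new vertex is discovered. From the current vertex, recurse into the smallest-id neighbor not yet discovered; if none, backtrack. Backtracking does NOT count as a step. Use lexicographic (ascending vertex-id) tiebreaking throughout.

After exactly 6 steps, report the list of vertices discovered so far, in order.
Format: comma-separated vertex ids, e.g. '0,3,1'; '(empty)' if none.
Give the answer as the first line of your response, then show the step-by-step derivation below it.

6,1,4,2,3,7

step 1: discover 6; path=6; order=6
step 2: discover 1; path=6>1; order=6,1
step 3: discover 4; path=6>1>4; order=6,1,4
step 4: discover 2; path=6>1>4>2; order=6,1,4,2
step 5: discover 3; path=6>1>4>3; order=6,1,4,2,3
step 6: discover 7; path=6>1>7; order=6,1,4,2,3,7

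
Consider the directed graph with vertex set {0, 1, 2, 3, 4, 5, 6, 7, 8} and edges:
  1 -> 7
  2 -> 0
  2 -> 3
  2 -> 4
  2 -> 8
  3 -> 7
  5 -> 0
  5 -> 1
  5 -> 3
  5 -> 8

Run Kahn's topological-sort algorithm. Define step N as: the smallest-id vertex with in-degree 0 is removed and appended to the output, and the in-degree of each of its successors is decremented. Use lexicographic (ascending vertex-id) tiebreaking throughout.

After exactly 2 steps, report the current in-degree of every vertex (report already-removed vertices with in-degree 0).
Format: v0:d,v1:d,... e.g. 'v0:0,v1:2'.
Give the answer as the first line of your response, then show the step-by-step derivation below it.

v0:1,v1:1,v2:0,v3:1,v4:0,v5:0,v6:0,v7:2,v8:1

step 1: output 2; order=[2]; indeg=(1,1,0,1,0,0,0,2,1)
step 2: output 4; order=[2,4]; indeg=(1,1,0,1,0,0,0,2,1)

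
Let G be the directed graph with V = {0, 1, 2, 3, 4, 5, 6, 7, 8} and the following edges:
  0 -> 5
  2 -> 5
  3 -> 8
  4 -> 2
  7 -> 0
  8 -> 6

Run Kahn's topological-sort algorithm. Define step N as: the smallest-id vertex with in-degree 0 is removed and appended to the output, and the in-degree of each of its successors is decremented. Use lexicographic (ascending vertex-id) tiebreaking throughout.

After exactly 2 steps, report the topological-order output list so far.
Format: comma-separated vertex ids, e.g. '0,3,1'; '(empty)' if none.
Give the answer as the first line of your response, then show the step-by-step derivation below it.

1,3

step 1: output 1; order=[1]; indeg=(1,0,1,0,0,2,1,0,1)
step 2: output 3; order=[1,3]; indeg=(1,0,1,0,0,2,1,0,0)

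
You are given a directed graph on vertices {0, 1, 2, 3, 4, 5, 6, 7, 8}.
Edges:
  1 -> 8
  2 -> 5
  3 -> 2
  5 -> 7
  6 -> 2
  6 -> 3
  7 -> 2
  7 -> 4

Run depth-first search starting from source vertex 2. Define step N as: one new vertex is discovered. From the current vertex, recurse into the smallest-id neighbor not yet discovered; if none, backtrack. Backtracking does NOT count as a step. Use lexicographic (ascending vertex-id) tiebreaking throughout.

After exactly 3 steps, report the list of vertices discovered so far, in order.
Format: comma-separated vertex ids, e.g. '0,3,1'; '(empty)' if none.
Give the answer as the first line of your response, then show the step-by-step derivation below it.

2,5,7

step 1: discover 2; path=2; order=2
step 2: discover 5; path=2>5; order=2,5
step 3: discover 7; path=2>5>7; order=2,5,7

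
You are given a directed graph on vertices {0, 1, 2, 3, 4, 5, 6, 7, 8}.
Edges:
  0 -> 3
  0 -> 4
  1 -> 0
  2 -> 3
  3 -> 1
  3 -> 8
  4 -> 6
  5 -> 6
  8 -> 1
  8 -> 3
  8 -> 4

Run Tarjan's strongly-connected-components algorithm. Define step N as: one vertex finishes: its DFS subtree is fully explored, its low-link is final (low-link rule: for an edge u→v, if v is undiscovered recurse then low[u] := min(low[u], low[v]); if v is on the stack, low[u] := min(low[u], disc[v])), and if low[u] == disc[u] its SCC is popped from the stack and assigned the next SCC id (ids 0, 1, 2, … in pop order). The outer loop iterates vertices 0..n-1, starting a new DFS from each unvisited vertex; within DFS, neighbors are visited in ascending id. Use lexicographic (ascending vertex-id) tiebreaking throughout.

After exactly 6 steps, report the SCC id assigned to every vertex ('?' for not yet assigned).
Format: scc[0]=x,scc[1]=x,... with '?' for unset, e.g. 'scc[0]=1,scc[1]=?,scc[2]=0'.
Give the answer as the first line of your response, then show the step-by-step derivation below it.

scc[0]=2,scc[1]=2,scc[2]=?,scc[3]=2,scc[4]=1,scc[5]=?,scc[6]=0,scc[7]=?,scc[8]=2

step 1: low=(low[0]=0,low[1]=0,low[2]=?,low[3]=1,low[4]=?,low[5]=?,low[6]=?,low[7]=?,low[8]=?); scc=(scc[0]=?,scc[1]=?,scc[2]=?,scc[3]=?,scc[4]=?,scc[5]=?,scc[6]=?,scc[7]=?,scc[8]=?)
step 2: low=(low[0]=0,low[1]=0,low[2]=?,low[3]=0,low[4]=4,low[5]=?,low[6]=5,low[7]=?,low[8]=1); scc=(scc[0]=?,scc[1]=?,scc[2]=?,scc[3]=?,scc[4]=?,scc[5]=?,scc[6]=0,scc[7]=?,scc[8]=?)
step 3: low=(low[0]=0,low[1]=0,low[2]=?,low[3]=0,low[4]=4,low[5]=?,low[6]=5,low[7]=?,low[8]=1); scc=(scc[0]=?,scc[1]=?,scc[2]=?,scc[3]=?,scc[4]=1,scc[5]=?,scc[6]=0,scc[7]=?,scc[8]=?)
step 4: low=(low[0]=0,low[1]=0,low[2]=?,low[3]=0,low[4]=4,low[5]=?,low[6]=5,low[7]=?,low[8]=1); scc=(scc[0]=?,scc[1]=?,scc[2]=?,scc[3]=?,scc[4]=1,scc[5]=?,scc[6]=0,scc[7]=?,scc[8]=?)
step 5: low=(low[0]=0,low[1]=0,low[2]=?,low[3]=0,low[4]=4,low[5]=?,low[6]=5,low[7]=?,low[8]=1); scc=(scc[0]=?,scc[1]=?,scc[2]=?,scc[3]=?,scc[4]=1,scc[5]=?,scc[6]=0,scc[7]=?,scc[8]=?)
step 6: low=(low[0]=0,low[1]=0,low[2]=?,low[3]=0,low[4]=4,low[5]=?,low[6]=5,low[7]=?,low[8]=1); scc=(scc[0]=2,scc[1]=2,scc[2]=?,scc[3]=2,scc[4]=1,scc[5]=?,scc[6]=0,scc[7]=?,scc[8]=2)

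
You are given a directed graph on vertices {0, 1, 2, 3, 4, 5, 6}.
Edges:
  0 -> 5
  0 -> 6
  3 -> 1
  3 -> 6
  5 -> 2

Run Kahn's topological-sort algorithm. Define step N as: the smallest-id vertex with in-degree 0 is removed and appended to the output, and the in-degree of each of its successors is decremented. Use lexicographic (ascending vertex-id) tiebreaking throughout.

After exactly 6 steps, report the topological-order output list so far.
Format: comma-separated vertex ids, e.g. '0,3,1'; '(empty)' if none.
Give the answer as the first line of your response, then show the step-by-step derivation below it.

0,3,1,4,5,2

step 1: output 0; order=[0]; indeg=(0,1,1,0,0,0,1)
step 2: output 3; order=[0,3]; indeg=(0,0,1,0,0,0,0)
step 3: output 1; order=[0,3,1]; indeg=(0,0,1,0,0,0,0)
step 4: output 4; order=[0,3,1,4]; indeg=(0,0,1,0,0,0,0)
step 5: output 5; order=[0,3,1,4,5]; indeg=(0,0,0,0,0,0,0)
step 6: output 2; order=[0,3,1,4,5,2]; indeg=(0,0,0,0,0,0,0)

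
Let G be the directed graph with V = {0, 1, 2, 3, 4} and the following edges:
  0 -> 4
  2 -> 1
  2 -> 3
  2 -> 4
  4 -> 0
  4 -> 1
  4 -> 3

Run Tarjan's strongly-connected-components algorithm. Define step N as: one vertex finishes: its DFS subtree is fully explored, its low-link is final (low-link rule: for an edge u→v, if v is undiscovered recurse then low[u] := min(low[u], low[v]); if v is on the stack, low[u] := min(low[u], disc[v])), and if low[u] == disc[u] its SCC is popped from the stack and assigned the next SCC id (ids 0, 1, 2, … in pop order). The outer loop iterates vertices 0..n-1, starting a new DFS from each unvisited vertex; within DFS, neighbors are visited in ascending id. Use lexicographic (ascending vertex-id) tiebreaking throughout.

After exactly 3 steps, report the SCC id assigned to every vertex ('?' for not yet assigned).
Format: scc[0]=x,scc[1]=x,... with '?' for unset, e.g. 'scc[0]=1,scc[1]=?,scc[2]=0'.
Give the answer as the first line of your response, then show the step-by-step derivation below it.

scc[0]=?,scc[1]=0,scc[2]=?,scc[3]=1,scc[4]=?

step 1: low=(low[0]=0,low[1]=2,low[2]=?,low[3]=?,low[4]=0); scc=(scc[0]=?,scc[1]=0,scc[2]=?,scc[3]=?,scc[4]=?)
step 2: low=(low[0]=0,low[1]=2,low[2]=?,low[3]=3,low[4]=0); scc=(scc[0]=?,scc[1]=0,scc[2]=?,scc[3]=1,scc[4]=?)
step 3: low=(low[0]=0,low[1]=2,low[2]=?,low[3]=3,low[4]=0); scc=(scc[0]=?,scc[1]=0,scc[2]=?,scc[3]=1,scc[4]=?)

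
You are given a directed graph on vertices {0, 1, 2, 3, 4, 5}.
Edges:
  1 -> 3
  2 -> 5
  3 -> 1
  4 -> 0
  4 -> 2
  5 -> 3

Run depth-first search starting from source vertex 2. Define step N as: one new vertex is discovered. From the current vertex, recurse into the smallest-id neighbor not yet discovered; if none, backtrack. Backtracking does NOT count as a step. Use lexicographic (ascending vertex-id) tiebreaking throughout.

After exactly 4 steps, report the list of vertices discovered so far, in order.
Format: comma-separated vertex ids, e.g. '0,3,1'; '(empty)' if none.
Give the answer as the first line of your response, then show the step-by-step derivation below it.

2,5,3,1

step 1: discover 2; path=2; order=2
step 2: discover 5; path=2>5; order=2,5
step 3: discover 3; path=2>5>3; order=2,5,3
step 4: discover 1; path=2>5>3>1; order=2,5,3,1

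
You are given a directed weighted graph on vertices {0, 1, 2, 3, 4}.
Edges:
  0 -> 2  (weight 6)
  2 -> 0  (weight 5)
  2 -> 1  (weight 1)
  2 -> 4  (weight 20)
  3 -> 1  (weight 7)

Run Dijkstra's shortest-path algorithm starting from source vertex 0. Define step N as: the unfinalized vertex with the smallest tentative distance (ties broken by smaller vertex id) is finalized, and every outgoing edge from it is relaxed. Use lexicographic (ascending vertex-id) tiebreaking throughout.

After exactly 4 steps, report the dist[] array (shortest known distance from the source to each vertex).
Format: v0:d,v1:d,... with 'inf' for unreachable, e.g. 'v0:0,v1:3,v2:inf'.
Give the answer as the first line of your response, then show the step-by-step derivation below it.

v0:0,v1:7,v2:6,v3:inf,v4:26

step 1: dist = v0:0,v1:inf,v2:6,v3:inf,v4:inf
step 2: dist = v0:0,v1:7,v2:6,v3:inf,v4:26
step 3: dist = v0:0,v1:7,v2:6,v3:inf,v4:26
step 4: dist = v0:0,v1:7,v2:6,v3:inf,v4:26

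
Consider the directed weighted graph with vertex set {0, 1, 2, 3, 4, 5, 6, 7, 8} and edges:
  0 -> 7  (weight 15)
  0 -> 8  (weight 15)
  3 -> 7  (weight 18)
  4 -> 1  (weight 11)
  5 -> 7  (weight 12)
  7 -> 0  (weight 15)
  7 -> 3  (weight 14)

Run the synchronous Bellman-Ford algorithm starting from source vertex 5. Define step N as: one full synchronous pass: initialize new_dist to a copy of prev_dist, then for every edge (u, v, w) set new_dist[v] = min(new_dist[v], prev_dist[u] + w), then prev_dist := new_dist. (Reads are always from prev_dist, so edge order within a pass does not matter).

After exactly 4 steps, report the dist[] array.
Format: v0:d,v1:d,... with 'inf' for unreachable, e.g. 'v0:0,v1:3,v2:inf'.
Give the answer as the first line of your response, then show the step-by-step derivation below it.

v0:27,v1:inf,v2:inf,v3:26,v4:inf,v5:0,v6:inf,v7:12,v8:42

step 1: dist = v0:inf,v1:inf,v2:inf,v3:inf,v4:inf,v5:0,v6:inf,v7:12,v8:inf
step 2: dist = v0:27,v1:inf,v2:inf,v3:26,v4:inf,v5:0,v6:inf,v7:12,v8:inf
step 3: dist = v0:27,v1:inf,v2:inf,v3:26,v4:inf,v5:0,v6:inf,v7:12,v8:42
step 4: dist = v0:27,v1:inf,v2:inf,v3:26,v4:inf,v5:0,v6:inf,v7:12,v8:42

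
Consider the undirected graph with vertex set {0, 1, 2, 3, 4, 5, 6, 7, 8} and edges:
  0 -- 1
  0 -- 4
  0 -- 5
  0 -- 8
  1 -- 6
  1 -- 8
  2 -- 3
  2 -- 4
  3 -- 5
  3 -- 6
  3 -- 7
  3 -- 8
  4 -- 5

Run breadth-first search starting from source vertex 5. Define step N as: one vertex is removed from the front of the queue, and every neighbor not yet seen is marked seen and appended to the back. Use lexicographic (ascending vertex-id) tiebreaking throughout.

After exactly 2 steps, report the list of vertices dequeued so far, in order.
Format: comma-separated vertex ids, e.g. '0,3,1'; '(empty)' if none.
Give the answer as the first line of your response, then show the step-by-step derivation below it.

5,0

step 1: dequeue 5; queue=[0,3,4]; order=5
step 2: dequeue 0; queue=[3,4,1,8]; order=5,0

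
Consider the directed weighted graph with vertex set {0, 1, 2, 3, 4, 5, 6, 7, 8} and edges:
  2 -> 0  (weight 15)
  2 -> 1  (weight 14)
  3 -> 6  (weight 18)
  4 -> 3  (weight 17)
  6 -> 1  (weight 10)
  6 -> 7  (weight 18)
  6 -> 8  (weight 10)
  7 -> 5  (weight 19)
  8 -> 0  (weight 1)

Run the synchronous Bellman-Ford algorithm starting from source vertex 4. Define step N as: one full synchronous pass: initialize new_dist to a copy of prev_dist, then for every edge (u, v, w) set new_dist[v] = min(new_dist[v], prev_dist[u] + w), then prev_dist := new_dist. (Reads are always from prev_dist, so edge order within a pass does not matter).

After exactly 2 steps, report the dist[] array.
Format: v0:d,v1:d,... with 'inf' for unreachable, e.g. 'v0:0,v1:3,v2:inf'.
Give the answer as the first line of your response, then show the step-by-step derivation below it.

v0:inf,v1:inf,v2:inf,v3:17,v4:0,v5:inf,v6:35,v7:inf,v8:inf

step 1: dist = v0:inf,v1:inf,v2:inf,v3:17,v4:0,v5:inf,v6:inf,v7:inf,v8:inf
step 2: dist = v0:inf,v1:inf,v2:inf,v3:17,v4:0,v5:inf,v6:35,v7:inf,v8:inf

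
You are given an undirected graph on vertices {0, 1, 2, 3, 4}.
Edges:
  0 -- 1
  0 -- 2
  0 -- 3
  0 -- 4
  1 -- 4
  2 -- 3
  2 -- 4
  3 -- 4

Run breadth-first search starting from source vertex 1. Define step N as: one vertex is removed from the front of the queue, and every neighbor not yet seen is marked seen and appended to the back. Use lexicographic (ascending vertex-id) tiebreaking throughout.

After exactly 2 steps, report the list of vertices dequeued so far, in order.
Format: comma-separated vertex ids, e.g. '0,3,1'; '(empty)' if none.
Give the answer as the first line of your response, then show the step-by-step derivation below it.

1,0

step 1: dequeue 1; queue=[0,4]; order=1
step 2: dequeue 0; queue=[4,2,3]; order=1,0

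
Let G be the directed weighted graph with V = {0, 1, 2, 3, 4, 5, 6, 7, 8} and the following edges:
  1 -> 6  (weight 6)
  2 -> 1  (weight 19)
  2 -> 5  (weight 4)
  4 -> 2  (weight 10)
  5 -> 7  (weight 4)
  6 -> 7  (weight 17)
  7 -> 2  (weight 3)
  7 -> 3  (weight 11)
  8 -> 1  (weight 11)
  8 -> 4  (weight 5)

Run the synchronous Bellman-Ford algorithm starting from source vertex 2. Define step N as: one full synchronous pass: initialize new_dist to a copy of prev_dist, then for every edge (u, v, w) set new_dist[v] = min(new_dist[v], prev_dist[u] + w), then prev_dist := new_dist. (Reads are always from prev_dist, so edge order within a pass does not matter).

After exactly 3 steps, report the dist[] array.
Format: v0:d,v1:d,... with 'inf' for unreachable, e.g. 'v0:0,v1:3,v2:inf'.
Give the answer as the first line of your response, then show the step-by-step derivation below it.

v0:inf,v1:19,v2:0,v3:19,v4:inf,v5:4,v6:25,v7:8,v8:inf

step 1: dist = v0:inf,v1:19,v2:0,v3:inf,v4:inf,v5:4,v6:inf,v7:inf,v8:inf
step 2: dist = v0:inf,v1:19,v2:0,v3:inf,v4:inf,v5:4,v6:25,v7:8,v8:inf
step 3: dist = v0:inf,v1:19,v2:0,v3:19,v4:inf,v5:4,v6:25,v7:8,v8:inf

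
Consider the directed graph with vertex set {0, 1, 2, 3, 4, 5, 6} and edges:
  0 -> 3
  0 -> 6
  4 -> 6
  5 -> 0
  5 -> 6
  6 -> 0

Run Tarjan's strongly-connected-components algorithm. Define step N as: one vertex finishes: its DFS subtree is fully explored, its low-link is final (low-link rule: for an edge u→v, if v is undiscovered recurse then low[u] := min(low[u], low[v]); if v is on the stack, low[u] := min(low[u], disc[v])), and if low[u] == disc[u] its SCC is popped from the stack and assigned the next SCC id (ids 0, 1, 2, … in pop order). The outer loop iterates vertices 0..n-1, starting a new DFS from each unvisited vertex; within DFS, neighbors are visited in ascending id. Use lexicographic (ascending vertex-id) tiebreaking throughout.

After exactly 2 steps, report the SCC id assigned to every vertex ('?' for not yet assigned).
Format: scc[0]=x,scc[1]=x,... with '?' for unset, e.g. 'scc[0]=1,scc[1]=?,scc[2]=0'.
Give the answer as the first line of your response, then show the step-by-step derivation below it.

scc[0]=?,scc[1]=?,scc[2]=?,scc[3]=0,scc[4]=?,scc[5]=?,scc[6]=?

step 1: low=(low[0]=0,low[1]=?,low[2]=?,low[3]=1,low[4]=?,low[5]=?,low[6]=?); scc=(scc[0]=?,scc[1]=?,scc[2]=?,scc[3]=0,scc[4]=?,scc[5]=?,scc[6]=?)
step 2: low=(low[0]=0,low[1]=?,low[2]=?,low[3]=1,low[4]=?,low[5]=?,low[6]=0); scc=(scc[0]=?,scc[1]=?,scc[2]=?,scc[3]=0,scc[4]=?,scc[5]=?,scc[6]=?)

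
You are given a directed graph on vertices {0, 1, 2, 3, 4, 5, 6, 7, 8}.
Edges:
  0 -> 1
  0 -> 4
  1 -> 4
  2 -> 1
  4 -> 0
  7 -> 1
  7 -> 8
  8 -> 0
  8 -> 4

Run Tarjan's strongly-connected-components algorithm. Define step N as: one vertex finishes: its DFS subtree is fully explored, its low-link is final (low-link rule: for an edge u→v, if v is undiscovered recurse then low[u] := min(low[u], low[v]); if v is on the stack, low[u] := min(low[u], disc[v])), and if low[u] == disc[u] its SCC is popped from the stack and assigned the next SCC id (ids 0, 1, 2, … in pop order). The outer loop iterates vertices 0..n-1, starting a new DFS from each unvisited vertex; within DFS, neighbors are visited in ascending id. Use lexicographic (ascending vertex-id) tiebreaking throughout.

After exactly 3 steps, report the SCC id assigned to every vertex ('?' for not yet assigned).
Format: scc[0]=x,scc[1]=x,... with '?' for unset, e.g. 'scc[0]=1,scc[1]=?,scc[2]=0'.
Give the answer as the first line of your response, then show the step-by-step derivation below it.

scc[0]=0,scc[1]=0,scc[2]=?,scc[3]=?,scc[4]=0,scc[5]=?,scc[6]=?,scc[7]=?,scc[8]=?

step 1: low=(low[0]=0,low[1]=1,low[2]=?,low[3]=?,low[4]=0,low[5]=?,low[6]=?,low[7]=?,low[8]=?); scc=(scc[0]=?,scc[1]=?,scc[2]=?,scc[3]=?,scc[4]=?,scc[5]=?,scc[6]=?,scc[7]=?,scc[8]=?)
step 2: low=(low[0]=0,low[1]=0,low[2]=?,low[3]=?,low[4]=0,low[5]=?,low[6]=?,low[7]=?,low[8]=?); scc=(scc[0]=?,scc[1]=?,scc[2]=?,scc[3]=?,scc[4]=?,scc[5]=?,scc[6]=?,scc[7]=?,scc[8]=?)
step 3: low=(low[0]=0,low[1]=0,low[2]=?,low[3]=?,low[4]=0,low[5]=?,low[6]=?,low[7]=?,low[8]=?); scc=(scc[0]=0,scc[1]=0,scc[2]=?,scc[3]=?,scc[4]=0,scc[5]=?,scc[6]=?,scc[7]=?,scc[8]=?)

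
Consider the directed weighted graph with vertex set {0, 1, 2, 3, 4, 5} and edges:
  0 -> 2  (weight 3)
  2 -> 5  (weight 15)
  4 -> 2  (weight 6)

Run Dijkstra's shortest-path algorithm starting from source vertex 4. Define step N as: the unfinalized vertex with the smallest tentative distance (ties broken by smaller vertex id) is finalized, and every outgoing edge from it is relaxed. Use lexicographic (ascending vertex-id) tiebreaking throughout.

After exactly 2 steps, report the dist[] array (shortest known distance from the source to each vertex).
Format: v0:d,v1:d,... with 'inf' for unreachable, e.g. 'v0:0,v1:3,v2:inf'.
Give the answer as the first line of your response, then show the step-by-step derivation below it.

v0:inf,v1:inf,v2:6,v3:inf,v4:0,v5:21

step 1: dist = v0:inf,v1:inf,v2:6,v3:inf,v4:0,v5:inf
step 2: dist = v0:inf,v1:inf,v2:6,v3:inf,v4:0,v5:21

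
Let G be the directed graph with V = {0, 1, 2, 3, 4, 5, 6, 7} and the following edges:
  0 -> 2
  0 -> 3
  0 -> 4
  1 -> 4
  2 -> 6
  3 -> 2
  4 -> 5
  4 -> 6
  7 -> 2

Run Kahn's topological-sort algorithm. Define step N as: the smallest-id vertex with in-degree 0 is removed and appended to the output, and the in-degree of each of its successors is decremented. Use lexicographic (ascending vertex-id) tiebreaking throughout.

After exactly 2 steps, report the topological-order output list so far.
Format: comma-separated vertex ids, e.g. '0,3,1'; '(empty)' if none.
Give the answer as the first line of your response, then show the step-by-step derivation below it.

0,1

step 1: output 0; order=[0]; indeg=(0,0,2,0,1,1,2,0)
step 2: output 1; order=[0,1]; indeg=(0,0,2,0,0,1,2,0)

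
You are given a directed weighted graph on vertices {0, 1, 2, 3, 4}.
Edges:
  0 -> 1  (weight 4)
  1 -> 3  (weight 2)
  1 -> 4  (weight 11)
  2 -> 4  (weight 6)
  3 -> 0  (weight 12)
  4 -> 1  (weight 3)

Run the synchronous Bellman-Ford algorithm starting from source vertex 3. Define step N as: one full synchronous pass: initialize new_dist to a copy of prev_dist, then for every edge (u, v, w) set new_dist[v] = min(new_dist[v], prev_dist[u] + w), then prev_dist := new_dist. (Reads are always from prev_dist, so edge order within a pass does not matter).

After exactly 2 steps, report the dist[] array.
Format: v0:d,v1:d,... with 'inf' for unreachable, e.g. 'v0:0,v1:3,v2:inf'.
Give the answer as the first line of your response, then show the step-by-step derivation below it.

v0:12,v1:16,v2:inf,v3:0,v4:inf

step 1: dist = v0:12,v1:inf,v2:inf,v3:0,v4:inf
step 2: dist = v0:12,v1:16,v2:inf,v3:0,v4:inf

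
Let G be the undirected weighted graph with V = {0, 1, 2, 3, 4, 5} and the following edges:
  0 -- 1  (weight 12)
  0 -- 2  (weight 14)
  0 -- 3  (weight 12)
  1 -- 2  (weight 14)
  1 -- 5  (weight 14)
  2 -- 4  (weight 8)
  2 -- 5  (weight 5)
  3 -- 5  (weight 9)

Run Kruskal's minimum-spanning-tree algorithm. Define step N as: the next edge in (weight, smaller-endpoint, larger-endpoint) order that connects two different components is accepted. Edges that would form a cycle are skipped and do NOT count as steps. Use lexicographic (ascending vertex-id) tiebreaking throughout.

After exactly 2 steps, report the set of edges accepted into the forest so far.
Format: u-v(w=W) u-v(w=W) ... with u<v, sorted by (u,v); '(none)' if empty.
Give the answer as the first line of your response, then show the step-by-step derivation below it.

2-4(w=8) 2-5(w=5)

step 1: add edge 2-5 (w=5); MST = {2-5(w=5)}
step 2: add edge 2-4 (w=8); MST = {2-4(w=8) 2-5(w=5)}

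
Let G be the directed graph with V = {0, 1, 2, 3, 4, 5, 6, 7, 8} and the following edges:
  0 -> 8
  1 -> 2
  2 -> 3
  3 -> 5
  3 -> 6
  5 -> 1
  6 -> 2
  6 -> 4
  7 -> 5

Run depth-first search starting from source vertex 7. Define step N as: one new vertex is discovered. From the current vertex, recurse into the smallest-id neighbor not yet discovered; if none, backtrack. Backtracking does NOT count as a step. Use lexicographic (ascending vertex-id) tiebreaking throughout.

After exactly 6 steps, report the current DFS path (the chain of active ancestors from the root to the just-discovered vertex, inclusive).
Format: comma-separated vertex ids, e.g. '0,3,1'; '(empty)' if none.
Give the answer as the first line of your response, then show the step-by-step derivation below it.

7,5,1,2,3,6

step 1: discover 7; path=7; order=7
step 2: discover 5; path=7>5; order=7,5
step 3: discover 1; path=7>5>1; order=7,5,1
step 4: discover 2; path=7>5>1>2; order=7,5,1,2
step 5: discover 3; path=7>5>1>2>3; order=7,5,1,2,3
step 6: discover 6; path=7>5>1>2>3>6; order=7,5,1,2,3,6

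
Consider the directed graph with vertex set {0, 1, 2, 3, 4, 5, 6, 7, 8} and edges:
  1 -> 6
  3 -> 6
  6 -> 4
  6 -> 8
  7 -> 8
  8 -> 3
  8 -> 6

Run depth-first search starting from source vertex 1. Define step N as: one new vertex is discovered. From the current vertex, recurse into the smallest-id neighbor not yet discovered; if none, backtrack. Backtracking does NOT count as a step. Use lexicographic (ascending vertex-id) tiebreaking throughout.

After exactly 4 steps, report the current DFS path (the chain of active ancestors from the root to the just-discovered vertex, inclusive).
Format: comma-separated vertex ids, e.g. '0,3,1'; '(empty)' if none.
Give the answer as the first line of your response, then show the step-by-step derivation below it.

1,6,8

step 1: discover 1; path=1; order=1
step 2: discover 6; path=1>6; order=1,6
step 3: discover 4; path=1>6>4; order=1,6,4
step 4: discover 8; path=1>6>8; order=1,6,4,8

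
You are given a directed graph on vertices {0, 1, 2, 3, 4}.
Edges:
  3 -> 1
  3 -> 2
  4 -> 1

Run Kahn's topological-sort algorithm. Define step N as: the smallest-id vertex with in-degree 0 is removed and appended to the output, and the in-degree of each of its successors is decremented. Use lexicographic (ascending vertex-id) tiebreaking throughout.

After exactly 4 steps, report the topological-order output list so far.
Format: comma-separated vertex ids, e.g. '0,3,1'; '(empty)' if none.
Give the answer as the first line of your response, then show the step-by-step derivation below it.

0,3,2,4

step 1: output 0; order=[0]; indeg=(0,2,1,0,0)
step 2: output 3; order=[0,3]; indeg=(0,1,0,0,0)
step 3: output 2; order=[0,3,2]; indeg=(0,1,0,0,0)
step 4: output 4; order=[0,3,2,4]; indeg=(0,0,0,0,0)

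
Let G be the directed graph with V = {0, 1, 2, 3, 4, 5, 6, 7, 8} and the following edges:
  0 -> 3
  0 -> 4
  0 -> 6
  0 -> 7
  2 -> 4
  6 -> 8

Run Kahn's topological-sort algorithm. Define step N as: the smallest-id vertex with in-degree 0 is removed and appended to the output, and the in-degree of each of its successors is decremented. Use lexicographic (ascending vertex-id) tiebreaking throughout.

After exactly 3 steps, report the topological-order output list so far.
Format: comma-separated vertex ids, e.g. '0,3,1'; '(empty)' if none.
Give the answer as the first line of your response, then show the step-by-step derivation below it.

0,1,2

step 1: output 0; order=[0]; indeg=(0,0,0,0,1,0,0,0,1)
step 2: output 1; order=[0,1]; indeg=(0,0,0,0,1,0,0,0,1)
step 3: output 2; order=[0,1,2]; indeg=(0,0,0,0,0,0,0,0,1)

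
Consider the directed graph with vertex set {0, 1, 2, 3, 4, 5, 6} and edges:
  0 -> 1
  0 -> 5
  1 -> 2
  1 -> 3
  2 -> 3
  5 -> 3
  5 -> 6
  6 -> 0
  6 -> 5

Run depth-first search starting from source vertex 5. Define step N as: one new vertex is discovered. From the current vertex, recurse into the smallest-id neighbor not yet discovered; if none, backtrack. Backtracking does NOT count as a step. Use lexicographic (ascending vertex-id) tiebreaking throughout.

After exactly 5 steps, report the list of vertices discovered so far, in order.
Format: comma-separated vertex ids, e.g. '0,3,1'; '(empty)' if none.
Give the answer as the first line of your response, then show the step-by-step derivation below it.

5,3,6,0,1

step 1: discover 5; path=5; order=5
step 2: discover 3; path=5>3; order=5,3
step 3: discover 6; path=5>6; order=5,3,6
step 4: discover 0; path=5>6>0; order=5,3,6,0
step 5: discover 1; path=5>6>0>1; order=5,3,6,0,1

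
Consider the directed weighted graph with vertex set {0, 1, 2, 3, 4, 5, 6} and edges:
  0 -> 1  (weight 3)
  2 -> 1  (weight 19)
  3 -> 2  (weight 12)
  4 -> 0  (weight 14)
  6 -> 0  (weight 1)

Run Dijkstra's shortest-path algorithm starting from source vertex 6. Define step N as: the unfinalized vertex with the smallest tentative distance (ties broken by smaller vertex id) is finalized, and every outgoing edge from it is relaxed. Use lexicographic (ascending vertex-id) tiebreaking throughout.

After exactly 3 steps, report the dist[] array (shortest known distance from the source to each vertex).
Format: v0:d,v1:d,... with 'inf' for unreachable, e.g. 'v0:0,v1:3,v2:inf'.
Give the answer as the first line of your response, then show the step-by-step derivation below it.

v0:1,v1:4,v2:inf,v3:inf,v4:inf,v5:inf,v6:0

step 1: dist = v0:1,v1:inf,v2:inf,v3:inf,v4:inf,v5:inf,v6:0
step 2: dist = v0:1,v1:4,v2:inf,v3:inf,v4:inf,v5:inf,v6:0
step 3: dist = v0:1,v1:4,v2:inf,v3:inf,v4:inf,v5:inf,v6:0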